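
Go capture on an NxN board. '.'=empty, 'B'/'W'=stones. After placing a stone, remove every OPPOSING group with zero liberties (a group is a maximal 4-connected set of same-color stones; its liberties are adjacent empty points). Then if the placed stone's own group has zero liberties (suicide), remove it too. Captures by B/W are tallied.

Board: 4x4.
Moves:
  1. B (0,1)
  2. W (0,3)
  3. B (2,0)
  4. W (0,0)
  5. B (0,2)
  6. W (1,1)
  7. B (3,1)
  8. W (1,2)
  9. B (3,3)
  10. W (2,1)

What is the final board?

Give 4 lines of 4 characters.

Answer: W..W
.WW.
BW..
.B.B

Derivation:
Move 1: B@(0,1) -> caps B=0 W=0
Move 2: W@(0,3) -> caps B=0 W=0
Move 3: B@(2,0) -> caps B=0 W=0
Move 4: W@(0,0) -> caps B=0 W=0
Move 5: B@(0,2) -> caps B=0 W=0
Move 6: W@(1,1) -> caps B=0 W=0
Move 7: B@(3,1) -> caps B=0 W=0
Move 8: W@(1,2) -> caps B=0 W=2
Move 9: B@(3,3) -> caps B=0 W=2
Move 10: W@(2,1) -> caps B=0 W=2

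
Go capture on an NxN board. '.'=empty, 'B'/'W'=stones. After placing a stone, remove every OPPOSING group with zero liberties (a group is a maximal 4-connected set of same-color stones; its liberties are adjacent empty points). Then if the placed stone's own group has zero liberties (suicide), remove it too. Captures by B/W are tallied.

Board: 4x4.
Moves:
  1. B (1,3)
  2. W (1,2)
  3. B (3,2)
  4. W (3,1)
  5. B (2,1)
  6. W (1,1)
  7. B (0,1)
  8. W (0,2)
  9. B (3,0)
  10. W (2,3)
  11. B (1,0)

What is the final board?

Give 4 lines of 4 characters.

Answer: .BW.
BWWB
.B.W
B.B.

Derivation:
Move 1: B@(1,3) -> caps B=0 W=0
Move 2: W@(1,2) -> caps B=0 W=0
Move 3: B@(3,2) -> caps B=0 W=0
Move 4: W@(3,1) -> caps B=0 W=0
Move 5: B@(2,1) -> caps B=0 W=0
Move 6: W@(1,1) -> caps B=0 W=0
Move 7: B@(0,1) -> caps B=0 W=0
Move 8: W@(0,2) -> caps B=0 W=0
Move 9: B@(3,0) -> caps B=1 W=0
Move 10: W@(2,3) -> caps B=1 W=0
Move 11: B@(1,0) -> caps B=1 W=0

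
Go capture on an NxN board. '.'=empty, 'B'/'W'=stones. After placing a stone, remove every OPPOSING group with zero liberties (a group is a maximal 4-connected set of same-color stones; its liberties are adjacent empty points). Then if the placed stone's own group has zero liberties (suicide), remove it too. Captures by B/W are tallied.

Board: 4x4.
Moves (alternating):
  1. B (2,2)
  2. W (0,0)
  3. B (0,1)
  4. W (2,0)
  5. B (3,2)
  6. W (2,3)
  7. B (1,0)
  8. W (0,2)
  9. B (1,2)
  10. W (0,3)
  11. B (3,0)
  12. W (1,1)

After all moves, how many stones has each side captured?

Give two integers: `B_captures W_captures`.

Move 1: B@(2,2) -> caps B=0 W=0
Move 2: W@(0,0) -> caps B=0 W=0
Move 3: B@(0,1) -> caps B=0 W=0
Move 4: W@(2,0) -> caps B=0 W=0
Move 5: B@(3,2) -> caps B=0 W=0
Move 6: W@(2,3) -> caps B=0 W=0
Move 7: B@(1,0) -> caps B=1 W=0
Move 8: W@(0,2) -> caps B=1 W=0
Move 9: B@(1,2) -> caps B=1 W=0
Move 10: W@(0,3) -> caps B=1 W=0
Move 11: B@(3,0) -> caps B=1 W=0
Move 12: W@(1,1) -> caps B=1 W=0

Answer: 1 0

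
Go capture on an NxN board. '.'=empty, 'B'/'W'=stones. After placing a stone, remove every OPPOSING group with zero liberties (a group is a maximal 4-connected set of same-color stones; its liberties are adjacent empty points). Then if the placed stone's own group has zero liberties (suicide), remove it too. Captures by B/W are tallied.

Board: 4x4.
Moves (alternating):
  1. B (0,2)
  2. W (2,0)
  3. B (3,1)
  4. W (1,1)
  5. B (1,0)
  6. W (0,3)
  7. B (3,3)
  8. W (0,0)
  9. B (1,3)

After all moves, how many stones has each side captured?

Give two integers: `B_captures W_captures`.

Answer: 1 1

Derivation:
Move 1: B@(0,2) -> caps B=0 W=0
Move 2: W@(2,0) -> caps B=0 W=0
Move 3: B@(3,1) -> caps B=0 W=0
Move 4: W@(1,1) -> caps B=0 W=0
Move 5: B@(1,0) -> caps B=0 W=0
Move 6: W@(0,3) -> caps B=0 W=0
Move 7: B@(3,3) -> caps B=0 W=0
Move 8: W@(0,0) -> caps B=0 W=1
Move 9: B@(1,3) -> caps B=1 W=1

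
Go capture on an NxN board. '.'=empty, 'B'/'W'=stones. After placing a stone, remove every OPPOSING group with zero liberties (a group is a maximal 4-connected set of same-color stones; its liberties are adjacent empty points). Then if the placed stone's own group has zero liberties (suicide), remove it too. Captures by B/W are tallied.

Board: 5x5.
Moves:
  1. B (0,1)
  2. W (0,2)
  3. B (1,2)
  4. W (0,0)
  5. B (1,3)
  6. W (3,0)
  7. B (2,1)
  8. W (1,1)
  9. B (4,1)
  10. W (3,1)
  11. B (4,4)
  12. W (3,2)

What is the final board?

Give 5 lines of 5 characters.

Answer: W.W..
.WBB.
.B...
WWW..
.B..B

Derivation:
Move 1: B@(0,1) -> caps B=0 W=0
Move 2: W@(0,2) -> caps B=0 W=0
Move 3: B@(1,2) -> caps B=0 W=0
Move 4: W@(0,0) -> caps B=0 W=0
Move 5: B@(1,3) -> caps B=0 W=0
Move 6: W@(3,0) -> caps B=0 W=0
Move 7: B@(2,1) -> caps B=0 W=0
Move 8: W@(1,1) -> caps B=0 W=1
Move 9: B@(4,1) -> caps B=0 W=1
Move 10: W@(3,1) -> caps B=0 W=1
Move 11: B@(4,4) -> caps B=0 W=1
Move 12: W@(3,2) -> caps B=0 W=1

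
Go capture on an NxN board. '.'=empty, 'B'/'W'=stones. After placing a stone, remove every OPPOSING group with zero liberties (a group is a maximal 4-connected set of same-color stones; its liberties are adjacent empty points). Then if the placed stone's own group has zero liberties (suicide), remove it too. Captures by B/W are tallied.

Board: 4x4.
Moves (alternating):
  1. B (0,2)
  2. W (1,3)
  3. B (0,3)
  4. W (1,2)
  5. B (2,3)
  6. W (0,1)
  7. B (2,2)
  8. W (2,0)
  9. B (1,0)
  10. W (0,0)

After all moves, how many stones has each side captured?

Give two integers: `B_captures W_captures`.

Answer: 0 2

Derivation:
Move 1: B@(0,2) -> caps B=0 W=0
Move 2: W@(1,3) -> caps B=0 W=0
Move 3: B@(0,3) -> caps B=0 W=0
Move 4: W@(1,2) -> caps B=0 W=0
Move 5: B@(2,3) -> caps B=0 W=0
Move 6: W@(0,1) -> caps B=0 W=2
Move 7: B@(2,2) -> caps B=0 W=2
Move 8: W@(2,0) -> caps B=0 W=2
Move 9: B@(1,0) -> caps B=0 W=2
Move 10: W@(0,0) -> caps B=0 W=2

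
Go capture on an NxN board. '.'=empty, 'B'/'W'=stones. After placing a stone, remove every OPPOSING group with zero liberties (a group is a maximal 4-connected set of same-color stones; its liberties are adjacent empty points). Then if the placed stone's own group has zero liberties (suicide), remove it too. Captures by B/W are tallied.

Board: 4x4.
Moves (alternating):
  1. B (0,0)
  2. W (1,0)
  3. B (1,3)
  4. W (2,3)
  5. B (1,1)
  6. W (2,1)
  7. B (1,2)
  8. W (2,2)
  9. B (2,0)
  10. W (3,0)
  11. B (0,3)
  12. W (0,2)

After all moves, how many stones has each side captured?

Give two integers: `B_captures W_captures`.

Answer: 1 0

Derivation:
Move 1: B@(0,0) -> caps B=0 W=0
Move 2: W@(1,0) -> caps B=0 W=0
Move 3: B@(1,3) -> caps B=0 W=0
Move 4: W@(2,3) -> caps B=0 W=0
Move 5: B@(1,1) -> caps B=0 W=0
Move 6: W@(2,1) -> caps B=0 W=0
Move 7: B@(1,2) -> caps B=0 W=0
Move 8: W@(2,2) -> caps B=0 W=0
Move 9: B@(2,0) -> caps B=1 W=0
Move 10: W@(3,0) -> caps B=1 W=0
Move 11: B@(0,3) -> caps B=1 W=0
Move 12: W@(0,2) -> caps B=1 W=0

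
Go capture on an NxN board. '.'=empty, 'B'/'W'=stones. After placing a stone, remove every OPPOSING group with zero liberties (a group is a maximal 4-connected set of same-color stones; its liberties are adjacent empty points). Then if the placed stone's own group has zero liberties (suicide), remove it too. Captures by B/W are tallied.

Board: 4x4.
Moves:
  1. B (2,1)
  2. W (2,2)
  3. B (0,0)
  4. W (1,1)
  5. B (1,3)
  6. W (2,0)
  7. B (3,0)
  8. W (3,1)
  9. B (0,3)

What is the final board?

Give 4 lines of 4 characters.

Move 1: B@(2,1) -> caps B=0 W=0
Move 2: W@(2,2) -> caps B=0 W=0
Move 3: B@(0,0) -> caps B=0 W=0
Move 4: W@(1,1) -> caps B=0 W=0
Move 5: B@(1,3) -> caps B=0 W=0
Move 6: W@(2,0) -> caps B=0 W=0
Move 7: B@(3,0) -> caps B=0 W=0
Move 8: W@(3,1) -> caps B=0 W=2
Move 9: B@(0,3) -> caps B=0 W=2

Answer: B..B
.W.B
W.W.
.W..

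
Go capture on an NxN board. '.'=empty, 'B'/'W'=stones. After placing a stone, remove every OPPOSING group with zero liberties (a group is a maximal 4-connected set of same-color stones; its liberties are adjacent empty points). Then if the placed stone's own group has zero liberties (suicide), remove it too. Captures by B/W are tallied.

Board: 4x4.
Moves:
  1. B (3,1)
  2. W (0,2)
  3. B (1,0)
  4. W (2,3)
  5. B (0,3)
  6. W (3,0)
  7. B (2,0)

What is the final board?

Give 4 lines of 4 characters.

Answer: ..WB
B...
B..W
.B..

Derivation:
Move 1: B@(3,1) -> caps B=0 W=0
Move 2: W@(0,2) -> caps B=0 W=0
Move 3: B@(1,0) -> caps B=0 W=0
Move 4: W@(2,3) -> caps B=0 W=0
Move 5: B@(0,3) -> caps B=0 W=0
Move 6: W@(3,0) -> caps B=0 W=0
Move 7: B@(2,0) -> caps B=1 W=0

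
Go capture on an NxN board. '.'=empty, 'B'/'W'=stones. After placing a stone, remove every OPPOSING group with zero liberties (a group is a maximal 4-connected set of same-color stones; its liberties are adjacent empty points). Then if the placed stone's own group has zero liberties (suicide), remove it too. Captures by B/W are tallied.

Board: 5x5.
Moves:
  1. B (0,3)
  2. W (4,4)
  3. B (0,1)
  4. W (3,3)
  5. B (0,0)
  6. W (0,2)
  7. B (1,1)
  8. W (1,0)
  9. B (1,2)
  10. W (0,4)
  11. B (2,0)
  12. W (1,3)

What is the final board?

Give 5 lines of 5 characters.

Move 1: B@(0,3) -> caps B=0 W=0
Move 2: W@(4,4) -> caps B=0 W=0
Move 3: B@(0,1) -> caps B=0 W=0
Move 4: W@(3,3) -> caps B=0 W=0
Move 5: B@(0,0) -> caps B=0 W=0
Move 6: W@(0,2) -> caps B=0 W=0
Move 7: B@(1,1) -> caps B=0 W=0
Move 8: W@(1,0) -> caps B=0 W=0
Move 9: B@(1,2) -> caps B=1 W=0
Move 10: W@(0,4) -> caps B=1 W=0
Move 11: B@(2,0) -> caps B=2 W=0
Move 12: W@(1,3) -> caps B=2 W=0

Answer: BB.BW
.BBW.
B....
...W.
....W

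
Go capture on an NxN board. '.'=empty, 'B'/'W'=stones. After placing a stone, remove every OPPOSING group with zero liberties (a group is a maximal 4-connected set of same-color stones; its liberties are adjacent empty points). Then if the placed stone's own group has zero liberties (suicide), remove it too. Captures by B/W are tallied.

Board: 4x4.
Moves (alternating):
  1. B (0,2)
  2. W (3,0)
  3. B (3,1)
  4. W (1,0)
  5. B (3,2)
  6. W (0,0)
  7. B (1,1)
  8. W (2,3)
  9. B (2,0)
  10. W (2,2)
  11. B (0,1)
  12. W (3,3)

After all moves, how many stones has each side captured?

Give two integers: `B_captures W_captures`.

Move 1: B@(0,2) -> caps B=0 W=0
Move 2: W@(3,0) -> caps B=0 W=0
Move 3: B@(3,1) -> caps B=0 W=0
Move 4: W@(1,0) -> caps B=0 W=0
Move 5: B@(3,2) -> caps B=0 W=0
Move 6: W@(0,0) -> caps B=0 W=0
Move 7: B@(1,1) -> caps B=0 W=0
Move 8: W@(2,3) -> caps B=0 W=0
Move 9: B@(2,0) -> caps B=1 W=0
Move 10: W@(2,2) -> caps B=1 W=0
Move 11: B@(0,1) -> caps B=3 W=0
Move 12: W@(3,3) -> caps B=3 W=0

Answer: 3 0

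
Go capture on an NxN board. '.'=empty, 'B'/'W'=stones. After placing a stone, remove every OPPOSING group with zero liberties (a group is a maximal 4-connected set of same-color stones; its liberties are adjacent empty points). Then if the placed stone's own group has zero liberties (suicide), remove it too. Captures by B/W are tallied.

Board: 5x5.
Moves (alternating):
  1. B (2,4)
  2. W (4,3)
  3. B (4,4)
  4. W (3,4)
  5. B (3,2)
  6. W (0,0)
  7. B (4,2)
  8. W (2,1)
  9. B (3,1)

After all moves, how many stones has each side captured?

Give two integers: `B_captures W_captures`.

Move 1: B@(2,4) -> caps B=0 W=0
Move 2: W@(4,3) -> caps B=0 W=0
Move 3: B@(4,4) -> caps B=0 W=0
Move 4: W@(3,4) -> caps B=0 W=1
Move 5: B@(3,2) -> caps B=0 W=1
Move 6: W@(0,0) -> caps B=0 W=1
Move 7: B@(4,2) -> caps B=0 W=1
Move 8: W@(2,1) -> caps B=0 W=1
Move 9: B@(3,1) -> caps B=0 W=1

Answer: 0 1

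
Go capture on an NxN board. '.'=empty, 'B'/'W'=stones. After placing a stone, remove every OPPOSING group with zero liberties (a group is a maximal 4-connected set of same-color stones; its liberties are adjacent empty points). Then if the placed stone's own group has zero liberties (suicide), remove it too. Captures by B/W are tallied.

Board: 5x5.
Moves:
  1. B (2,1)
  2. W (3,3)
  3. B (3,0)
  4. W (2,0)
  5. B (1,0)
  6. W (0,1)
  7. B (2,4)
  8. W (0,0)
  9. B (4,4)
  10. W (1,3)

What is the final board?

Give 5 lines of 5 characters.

Answer: WW...
B..W.
.B..B
B..W.
....B

Derivation:
Move 1: B@(2,1) -> caps B=0 W=0
Move 2: W@(3,3) -> caps B=0 W=0
Move 3: B@(3,0) -> caps B=0 W=0
Move 4: W@(2,0) -> caps B=0 W=0
Move 5: B@(1,0) -> caps B=1 W=0
Move 6: W@(0,1) -> caps B=1 W=0
Move 7: B@(2,4) -> caps B=1 W=0
Move 8: W@(0,0) -> caps B=1 W=0
Move 9: B@(4,4) -> caps B=1 W=0
Move 10: W@(1,3) -> caps B=1 W=0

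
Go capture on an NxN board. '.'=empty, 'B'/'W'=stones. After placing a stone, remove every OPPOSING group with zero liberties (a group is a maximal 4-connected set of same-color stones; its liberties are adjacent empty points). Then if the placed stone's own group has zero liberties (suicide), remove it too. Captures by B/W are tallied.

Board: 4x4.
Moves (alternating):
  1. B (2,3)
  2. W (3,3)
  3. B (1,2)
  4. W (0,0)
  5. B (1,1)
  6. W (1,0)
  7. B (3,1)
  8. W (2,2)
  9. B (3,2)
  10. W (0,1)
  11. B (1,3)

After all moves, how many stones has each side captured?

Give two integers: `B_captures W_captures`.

Answer: 1 0

Derivation:
Move 1: B@(2,3) -> caps B=0 W=0
Move 2: W@(3,3) -> caps B=0 W=0
Move 3: B@(1,2) -> caps B=0 W=0
Move 4: W@(0,0) -> caps B=0 W=0
Move 5: B@(1,1) -> caps B=0 W=0
Move 6: W@(1,0) -> caps B=0 W=0
Move 7: B@(3,1) -> caps B=0 W=0
Move 8: W@(2,2) -> caps B=0 W=0
Move 9: B@(3,2) -> caps B=1 W=0
Move 10: W@(0,1) -> caps B=1 W=0
Move 11: B@(1,3) -> caps B=1 W=0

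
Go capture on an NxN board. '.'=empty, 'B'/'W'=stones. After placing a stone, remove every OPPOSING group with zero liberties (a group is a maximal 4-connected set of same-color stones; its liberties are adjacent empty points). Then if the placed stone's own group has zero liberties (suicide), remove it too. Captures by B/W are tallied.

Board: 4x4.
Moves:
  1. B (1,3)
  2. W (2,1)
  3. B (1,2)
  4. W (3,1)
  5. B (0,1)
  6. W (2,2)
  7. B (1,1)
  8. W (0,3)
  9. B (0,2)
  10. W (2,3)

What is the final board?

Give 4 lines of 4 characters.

Move 1: B@(1,3) -> caps B=0 W=0
Move 2: W@(2,1) -> caps B=0 W=0
Move 3: B@(1,2) -> caps B=0 W=0
Move 4: W@(3,1) -> caps B=0 W=0
Move 5: B@(0,1) -> caps B=0 W=0
Move 6: W@(2,2) -> caps B=0 W=0
Move 7: B@(1,1) -> caps B=0 W=0
Move 8: W@(0,3) -> caps B=0 W=0
Move 9: B@(0,2) -> caps B=1 W=0
Move 10: W@(2,3) -> caps B=1 W=0

Answer: .BB.
.BBB
.WWW
.W..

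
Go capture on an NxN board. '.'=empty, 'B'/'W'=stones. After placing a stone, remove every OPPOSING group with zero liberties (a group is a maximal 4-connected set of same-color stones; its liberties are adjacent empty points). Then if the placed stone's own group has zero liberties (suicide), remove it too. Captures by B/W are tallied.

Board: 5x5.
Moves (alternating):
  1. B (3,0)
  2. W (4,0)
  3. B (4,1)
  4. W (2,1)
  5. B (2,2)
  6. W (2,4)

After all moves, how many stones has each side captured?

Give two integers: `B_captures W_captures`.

Move 1: B@(3,0) -> caps B=0 W=0
Move 2: W@(4,0) -> caps B=0 W=0
Move 3: B@(4,1) -> caps B=1 W=0
Move 4: W@(2,1) -> caps B=1 W=0
Move 5: B@(2,2) -> caps B=1 W=0
Move 6: W@(2,4) -> caps B=1 W=0

Answer: 1 0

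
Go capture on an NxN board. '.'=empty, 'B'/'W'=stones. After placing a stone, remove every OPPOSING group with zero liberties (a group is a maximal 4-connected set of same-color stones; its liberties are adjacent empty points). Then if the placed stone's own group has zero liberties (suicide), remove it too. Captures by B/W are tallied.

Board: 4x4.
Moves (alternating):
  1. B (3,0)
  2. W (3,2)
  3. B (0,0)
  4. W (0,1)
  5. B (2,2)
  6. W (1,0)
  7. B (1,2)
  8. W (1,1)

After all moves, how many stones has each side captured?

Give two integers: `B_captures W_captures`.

Move 1: B@(3,0) -> caps B=0 W=0
Move 2: W@(3,2) -> caps B=0 W=0
Move 3: B@(0,0) -> caps B=0 W=0
Move 4: W@(0,1) -> caps B=0 W=0
Move 5: B@(2,2) -> caps B=0 W=0
Move 6: W@(1,0) -> caps B=0 W=1
Move 7: B@(1,2) -> caps B=0 W=1
Move 8: W@(1,1) -> caps B=0 W=1

Answer: 0 1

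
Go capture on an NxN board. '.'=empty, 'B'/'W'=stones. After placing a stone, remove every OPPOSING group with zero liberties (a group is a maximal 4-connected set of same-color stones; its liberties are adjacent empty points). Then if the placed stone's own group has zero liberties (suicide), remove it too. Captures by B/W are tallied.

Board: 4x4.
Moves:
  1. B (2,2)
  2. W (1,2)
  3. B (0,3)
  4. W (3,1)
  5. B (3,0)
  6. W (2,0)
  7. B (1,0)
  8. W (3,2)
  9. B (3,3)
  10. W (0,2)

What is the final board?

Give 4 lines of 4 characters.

Answer: ..WB
B.W.
W.B.
.WWB

Derivation:
Move 1: B@(2,2) -> caps B=0 W=0
Move 2: W@(1,2) -> caps B=0 W=0
Move 3: B@(0,3) -> caps B=0 W=0
Move 4: W@(3,1) -> caps B=0 W=0
Move 5: B@(3,0) -> caps B=0 W=0
Move 6: W@(2,0) -> caps B=0 W=1
Move 7: B@(1,0) -> caps B=0 W=1
Move 8: W@(3,2) -> caps B=0 W=1
Move 9: B@(3,3) -> caps B=0 W=1
Move 10: W@(0,2) -> caps B=0 W=1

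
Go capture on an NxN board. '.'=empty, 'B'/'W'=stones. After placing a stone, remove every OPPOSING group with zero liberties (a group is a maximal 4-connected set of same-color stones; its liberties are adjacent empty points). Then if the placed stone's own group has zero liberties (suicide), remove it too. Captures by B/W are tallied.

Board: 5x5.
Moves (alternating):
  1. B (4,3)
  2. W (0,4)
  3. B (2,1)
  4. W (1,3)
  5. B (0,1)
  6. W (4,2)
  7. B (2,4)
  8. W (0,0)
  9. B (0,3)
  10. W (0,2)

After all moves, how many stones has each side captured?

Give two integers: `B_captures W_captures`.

Answer: 0 1

Derivation:
Move 1: B@(4,3) -> caps B=0 W=0
Move 2: W@(0,4) -> caps B=0 W=0
Move 3: B@(2,1) -> caps B=0 W=0
Move 4: W@(1,3) -> caps B=0 W=0
Move 5: B@(0,1) -> caps B=0 W=0
Move 6: W@(4,2) -> caps B=0 W=0
Move 7: B@(2,4) -> caps B=0 W=0
Move 8: W@(0,0) -> caps B=0 W=0
Move 9: B@(0,3) -> caps B=0 W=0
Move 10: W@(0,2) -> caps B=0 W=1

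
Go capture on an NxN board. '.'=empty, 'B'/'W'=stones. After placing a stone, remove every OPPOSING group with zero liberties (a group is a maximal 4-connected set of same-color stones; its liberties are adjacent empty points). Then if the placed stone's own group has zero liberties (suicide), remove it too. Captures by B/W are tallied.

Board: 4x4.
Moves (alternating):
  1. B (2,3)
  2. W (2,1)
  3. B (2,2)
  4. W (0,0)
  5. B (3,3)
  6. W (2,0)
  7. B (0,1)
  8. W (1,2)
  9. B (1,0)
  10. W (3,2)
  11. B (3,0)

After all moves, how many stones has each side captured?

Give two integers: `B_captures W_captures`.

Move 1: B@(2,3) -> caps B=0 W=0
Move 2: W@(2,1) -> caps B=0 W=0
Move 3: B@(2,2) -> caps B=0 W=0
Move 4: W@(0,0) -> caps B=0 W=0
Move 5: B@(3,3) -> caps B=0 W=0
Move 6: W@(2,0) -> caps B=0 W=0
Move 7: B@(0,1) -> caps B=0 W=0
Move 8: W@(1,2) -> caps B=0 W=0
Move 9: B@(1,0) -> caps B=1 W=0
Move 10: W@(3,2) -> caps B=1 W=0
Move 11: B@(3,0) -> caps B=1 W=0

Answer: 1 0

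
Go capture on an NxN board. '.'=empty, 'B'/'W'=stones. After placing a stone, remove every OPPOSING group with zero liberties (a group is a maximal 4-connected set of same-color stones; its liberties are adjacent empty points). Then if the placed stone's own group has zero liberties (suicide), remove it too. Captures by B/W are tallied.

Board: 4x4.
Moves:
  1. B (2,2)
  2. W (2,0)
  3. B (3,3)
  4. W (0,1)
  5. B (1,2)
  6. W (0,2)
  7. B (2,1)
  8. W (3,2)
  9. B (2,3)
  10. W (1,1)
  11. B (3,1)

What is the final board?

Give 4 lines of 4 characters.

Answer: .WW.
.WB.
WBBB
.B.B

Derivation:
Move 1: B@(2,2) -> caps B=0 W=0
Move 2: W@(2,0) -> caps B=0 W=0
Move 3: B@(3,3) -> caps B=0 W=0
Move 4: W@(0,1) -> caps B=0 W=0
Move 5: B@(1,2) -> caps B=0 W=0
Move 6: W@(0,2) -> caps B=0 W=0
Move 7: B@(2,1) -> caps B=0 W=0
Move 8: W@(3,2) -> caps B=0 W=0
Move 9: B@(2,3) -> caps B=0 W=0
Move 10: W@(1,1) -> caps B=0 W=0
Move 11: B@(3,1) -> caps B=1 W=0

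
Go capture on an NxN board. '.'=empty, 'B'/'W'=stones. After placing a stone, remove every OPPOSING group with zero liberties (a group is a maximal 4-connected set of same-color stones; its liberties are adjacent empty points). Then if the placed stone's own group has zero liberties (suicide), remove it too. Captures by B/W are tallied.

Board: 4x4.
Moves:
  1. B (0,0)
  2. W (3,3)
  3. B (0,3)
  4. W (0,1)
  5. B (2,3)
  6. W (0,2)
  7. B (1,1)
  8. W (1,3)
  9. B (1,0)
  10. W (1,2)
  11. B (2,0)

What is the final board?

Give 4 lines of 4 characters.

Move 1: B@(0,0) -> caps B=0 W=0
Move 2: W@(3,3) -> caps B=0 W=0
Move 3: B@(0,3) -> caps B=0 W=0
Move 4: W@(0,1) -> caps B=0 W=0
Move 5: B@(2,3) -> caps B=0 W=0
Move 6: W@(0,2) -> caps B=0 W=0
Move 7: B@(1,1) -> caps B=0 W=0
Move 8: W@(1,3) -> caps B=0 W=1
Move 9: B@(1,0) -> caps B=0 W=1
Move 10: W@(1,2) -> caps B=0 W=1
Move 11: B@(2,0) -> caps B=0 W=1

Answer: BWW.
BBWW
B..B
...W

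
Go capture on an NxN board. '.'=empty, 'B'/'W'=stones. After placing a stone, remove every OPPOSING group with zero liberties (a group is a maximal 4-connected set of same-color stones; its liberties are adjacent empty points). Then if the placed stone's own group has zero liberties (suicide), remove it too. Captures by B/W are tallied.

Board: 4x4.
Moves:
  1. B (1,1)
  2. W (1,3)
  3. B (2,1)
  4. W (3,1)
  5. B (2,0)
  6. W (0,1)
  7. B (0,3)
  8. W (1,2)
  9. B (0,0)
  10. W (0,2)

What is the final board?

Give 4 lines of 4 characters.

Move 1: B@(1,1) -> caps B=0 W=0
Move 2: W@(1,3) -> caps B=0 W=0
Move 3: B@(2,1) -> caps B=0 W=0
Move 4: W@(3,1) -> caps B=0 W=0
Move 5: B@(2,0) -> caps B=0 W=0
Move 6: W@(0,1) -> caps B=0 W=0
Move 7: B@(0,3) -> caps B=0 W=0
Move 8: W@(1,2) -> caps B=0 W=0
Move 9: B@(0,0) -> caps B=0 W=0
Move 10: W@(0,2) -> caps B=0 W=1

Answer: BWW.
.BWW
BB..
.W..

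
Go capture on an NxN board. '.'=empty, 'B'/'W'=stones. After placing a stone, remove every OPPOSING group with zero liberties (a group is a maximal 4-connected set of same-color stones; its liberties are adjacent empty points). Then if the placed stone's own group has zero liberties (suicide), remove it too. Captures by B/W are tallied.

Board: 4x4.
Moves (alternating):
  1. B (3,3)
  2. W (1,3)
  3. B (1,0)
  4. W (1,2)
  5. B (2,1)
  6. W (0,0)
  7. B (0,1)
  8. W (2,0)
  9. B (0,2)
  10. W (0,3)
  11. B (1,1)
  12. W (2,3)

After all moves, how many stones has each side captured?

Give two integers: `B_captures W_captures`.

Answer: 1 0

Derivation:
Move 1: B@(3,3) -> caps B=0 W=0
Move 2: W@(1,3) -> caps B=0 W=0
Move 3: B@(1,0) -> caps B=0 W=0
Move 4: W@(1,2) -> caps B=0 W=0
Move 5: B@(2,1) -> caps B=0 W=0
Move 6: W@(0,0) -> caps B=0 W=0
Move 7: B@(0,1) -> caps B=1 W=0
Move 8: W@(2,0) -> caps B=1 W=0
Move 9: B@(0,2) -> caps B=1 W=0
Move 10: W@(0,3) -> caps B=1 W=0
Move 11: B@(1,1) -> caps B=1 W=0
Move 12: W@(2,3) -> caps B=1 W=0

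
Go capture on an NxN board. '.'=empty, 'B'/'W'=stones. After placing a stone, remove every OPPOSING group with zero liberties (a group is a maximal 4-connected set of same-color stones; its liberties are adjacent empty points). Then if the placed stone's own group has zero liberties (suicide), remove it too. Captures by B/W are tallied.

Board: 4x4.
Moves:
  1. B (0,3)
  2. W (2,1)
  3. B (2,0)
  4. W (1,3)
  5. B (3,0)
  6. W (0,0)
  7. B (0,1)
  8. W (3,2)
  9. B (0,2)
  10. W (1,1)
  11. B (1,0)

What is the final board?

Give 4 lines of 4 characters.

Move 1: B@(0,3) -> caps B=0 W=0
Move 2: W@(2,1) -> caps B=0 W=0
Move 3: B@(2,0) -> caps B=0 W=0
Move 4: W@(1,3) -> caps B=0 W=0
Move 5: B@(3,0) -> caps B=0 W=0
Move 6: W@(0,0) -> caps B=0 W=0
Move 7: B@(0,1) -> caps B=0 W=0
Move 8: W@(3,2) -> caps B=0 W=0
Move 9: B@(0,2) -> caps B=0 W=0
Move 10: W@(1,1) -> caps B=0 W=0
Move 11: B@(1,0) -> caps B=1 W=0

Answer: .BBB
BW.W
BW..
B.W.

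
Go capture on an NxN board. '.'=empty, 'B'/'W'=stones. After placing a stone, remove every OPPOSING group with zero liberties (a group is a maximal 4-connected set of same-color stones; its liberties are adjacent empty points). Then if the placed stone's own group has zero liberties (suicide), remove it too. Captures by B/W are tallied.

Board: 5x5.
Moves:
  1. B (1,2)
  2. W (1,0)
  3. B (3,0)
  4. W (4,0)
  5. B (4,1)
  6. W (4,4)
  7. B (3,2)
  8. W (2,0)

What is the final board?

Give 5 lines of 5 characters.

Answer: .....
W.B..
W....
B.B..
.B..W

Derivation:
Move 1: B@(1,2) -> caps B=0 W=0
Move 2: W@(1,0) -> caps B=0 W=0
Move 3: B@(3,0) -> caps B=0 W=0
Move 4: W@(4,0) -> caps B=0 W=0
Move 5: B@(4,1) -> caps B=1 W=0
Move 6: W@(4,4) -> caps B=1 W=0
Move 7: B@(3,2) -> caps B=1 W=0
Move 8: W@(2,0) -> caps B=1 W=0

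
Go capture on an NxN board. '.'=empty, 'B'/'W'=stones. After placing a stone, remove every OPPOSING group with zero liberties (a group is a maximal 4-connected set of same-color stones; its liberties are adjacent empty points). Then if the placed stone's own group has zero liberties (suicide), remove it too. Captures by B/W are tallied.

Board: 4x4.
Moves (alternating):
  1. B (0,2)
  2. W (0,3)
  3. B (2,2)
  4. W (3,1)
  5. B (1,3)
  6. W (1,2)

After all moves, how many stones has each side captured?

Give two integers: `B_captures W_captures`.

Answer: 1 0

Derivation:
Move 1: B@(0,2) -> caps B=0 W=0
Move 2: W@(0,3) -> caps B=0 W=0
Move 3: B@(2,2) -> caps B=0 W=0
Move 4: W@(3,1) -> caps B=0 W=0
Move 5: B@(1,3) -> caps B=1 W=0
Move 6: W@(1,2) -> caps B=1 W=0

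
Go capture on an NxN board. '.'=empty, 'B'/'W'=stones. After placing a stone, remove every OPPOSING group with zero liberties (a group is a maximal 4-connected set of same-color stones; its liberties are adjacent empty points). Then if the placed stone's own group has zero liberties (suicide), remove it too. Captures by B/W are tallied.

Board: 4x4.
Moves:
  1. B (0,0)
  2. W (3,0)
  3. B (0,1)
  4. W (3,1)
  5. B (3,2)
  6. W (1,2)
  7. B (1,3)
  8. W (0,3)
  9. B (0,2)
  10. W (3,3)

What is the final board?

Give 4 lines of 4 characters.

Answer: BBB.
..WB
....
WWBW

Derivation:
Move 1: B@(0,0) -> caps B=0 W=0
Move 2: W@(3,0) -> caps B=0 W=0
Move 3: B@(0,1) -> caps B=0 W=0
Move 4: W@(3,1) -> caps B=0 W=0
Move 5: B@(3,2) -> caps B=0 W=0
Move 6: W@(1,2) -> caps B=0 W=0
Move 7: B@(1,3) -> caps B=0 W=0
Move 8: W@(0,3) -> caps B=0 W=0
Move 9: B@(0,2) -> caps B=1 W=0
Move 10: W@(3,3) -> caps B=1 W=0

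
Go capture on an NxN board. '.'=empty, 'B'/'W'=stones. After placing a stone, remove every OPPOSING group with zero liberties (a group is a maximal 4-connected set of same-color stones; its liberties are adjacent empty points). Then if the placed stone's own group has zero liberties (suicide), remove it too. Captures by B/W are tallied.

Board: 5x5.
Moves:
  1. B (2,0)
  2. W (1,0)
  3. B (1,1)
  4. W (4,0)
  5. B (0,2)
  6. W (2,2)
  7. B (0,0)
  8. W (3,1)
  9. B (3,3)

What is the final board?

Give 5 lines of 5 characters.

Move 1: B@(2,0) -> caps B=0 W=0
Move 2: W@(1,0) -> caps B=0 W=0
Move 3: B@(1,1) -> caps B=0 W=0
Move 4: W@(4,0) -> caps B=0 W=0
Move 5: B@(0,2) -> caps B=0 W=0
Move 6: W@(2,2) -> caps B=0 W=0
Move 7: B@(0,0) -> caps B=1 W=0
Move 8: W@(3,1) -> caps B=1 W=0
Move 9: B@(3,3) -> caps B=1 W=0

Answer: B.B..
.B...
B.W..
.W.B.
W....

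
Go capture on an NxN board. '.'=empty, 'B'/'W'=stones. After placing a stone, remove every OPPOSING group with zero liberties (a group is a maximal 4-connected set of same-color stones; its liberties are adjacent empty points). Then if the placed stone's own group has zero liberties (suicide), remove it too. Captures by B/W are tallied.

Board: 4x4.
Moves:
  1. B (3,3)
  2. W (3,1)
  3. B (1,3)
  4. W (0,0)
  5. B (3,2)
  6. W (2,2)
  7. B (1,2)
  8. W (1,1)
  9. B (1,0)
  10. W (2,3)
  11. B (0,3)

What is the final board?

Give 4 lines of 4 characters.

Move 1: B@(3,3) -> caps B=0 W=0
Move 2: W@(3,1) -> caps B=0 W=0
Move 3: B@(1,3) -> caps B=0 W=0
Move 4: W@(0,0) -> caps B=0 W=0
Move 5: B@(3,2) -> caps B=0 W=0
Move 6: W@(2,2) -> caps B=0 W=0
Move 7: B@(1,2) -> caps B=0 W=0
Move 8: W@(1,1) -> caps B=0 W=0
Move 9: B@(1,0) -> caps B=0 W=0
Move 10: W@(2,3) -> caps B=0 W=2
Move 11: B@(0,3) -> caps B=0 W=2

Answer: W..B
BWBB
..WW
.W..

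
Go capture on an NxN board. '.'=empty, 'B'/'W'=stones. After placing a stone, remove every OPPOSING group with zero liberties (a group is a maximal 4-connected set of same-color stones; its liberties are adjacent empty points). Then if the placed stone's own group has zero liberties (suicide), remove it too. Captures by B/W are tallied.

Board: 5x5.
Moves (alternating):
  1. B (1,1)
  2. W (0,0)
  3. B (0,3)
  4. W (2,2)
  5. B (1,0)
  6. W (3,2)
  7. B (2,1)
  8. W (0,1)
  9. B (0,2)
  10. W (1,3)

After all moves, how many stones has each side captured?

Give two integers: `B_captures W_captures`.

Answer: 2 0

Derivation:
Move 1: B@(1,1) -> caps B=0 W=0
Move 2: W@(0,0) -> caps B=0 W=0
Move 3: B@(0,3) -> caps B=0 W=0
Move 4: W@(2,2) -> caps B=0 W=0
Move 5: B@(1,0) -> caps B=0 W=0
Move 6: W@(3,2) -> caps B=0 W=0
Move 7: B@(2,1) -> caps B=0 W=0
Move 8: W@(0,1) -> caps B=0 W=0
Move 9: B@(0,2) -> caps B=2 W=0
Move 10: W@(1,3) -> caps B=2 W=0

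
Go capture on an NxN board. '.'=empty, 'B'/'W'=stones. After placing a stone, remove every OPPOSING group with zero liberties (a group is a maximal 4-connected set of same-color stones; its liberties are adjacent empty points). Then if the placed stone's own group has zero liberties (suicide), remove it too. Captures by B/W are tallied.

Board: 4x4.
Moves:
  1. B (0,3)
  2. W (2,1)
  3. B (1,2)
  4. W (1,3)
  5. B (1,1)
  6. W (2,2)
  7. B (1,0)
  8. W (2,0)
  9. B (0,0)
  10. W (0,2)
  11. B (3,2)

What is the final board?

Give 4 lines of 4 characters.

Answer: B.W.
BBBW
WWW.
..B.

Derivation:
Move 1: B@(0,3) -> caps B=0 W=0
Move 2: W@(2,1) -> caps B=0 W=0
Move 3: B@(1,2) -> caps B=0 W=0
Move 4: W@(1,3) -> caps B=0 W=0
Move 5: B@(1,1) -> caps B=0 W=0
Move 6: W@(2,2) -> caps B=0 W=0
Move 7: B@(1,0) -> caps B=0 W=0
Move 8: W@(2,0) -> caps B=0 W=0
Move 9: B@(0,0) -> caps B=0 W=0
Move 10: W@(0,2) -> caps B=0 W=1
Move 11: B@(3,2) -> caps B=0 W=1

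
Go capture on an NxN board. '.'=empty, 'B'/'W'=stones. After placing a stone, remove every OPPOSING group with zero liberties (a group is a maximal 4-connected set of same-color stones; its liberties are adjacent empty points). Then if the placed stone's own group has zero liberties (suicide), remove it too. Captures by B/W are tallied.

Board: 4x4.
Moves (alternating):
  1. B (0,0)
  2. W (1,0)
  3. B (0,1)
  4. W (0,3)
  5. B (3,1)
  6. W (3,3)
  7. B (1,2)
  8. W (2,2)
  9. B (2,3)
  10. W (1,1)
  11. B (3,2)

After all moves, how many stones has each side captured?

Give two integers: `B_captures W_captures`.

Answer: 1 0

Derivation:
Move 1: B@(0,0) -> caps B=0 W=0
Move 2: W@(1,0) -> caps B=0 W=0
Move 3: B@(0,1) -> caps B=0 W=0
Move 4: W@(0,3) -> caps B=0 W=0
Move 5: B@(3,1) -> caps B=0 W=0
Move 6: W@(3,3) -> caps B=0 W=0
Move 7: B@(1,2) -> caps B=0 W=0
Move 8: W@(2,2) -> caps B=0 W=0
Move 9: B@(2,3) -> caps B=0 W=0
Move 10: W@(1,1) -> caps B=0 W=0
Move 11: B@(3,2) -> caps B=1 W=0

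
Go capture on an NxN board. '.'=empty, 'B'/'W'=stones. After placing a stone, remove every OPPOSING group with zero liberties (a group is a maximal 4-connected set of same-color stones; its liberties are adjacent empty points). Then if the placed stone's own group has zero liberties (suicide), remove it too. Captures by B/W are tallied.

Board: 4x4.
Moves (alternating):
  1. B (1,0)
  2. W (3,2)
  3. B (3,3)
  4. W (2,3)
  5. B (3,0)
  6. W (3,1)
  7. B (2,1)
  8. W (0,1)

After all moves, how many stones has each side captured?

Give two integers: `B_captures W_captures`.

Answer: 0 1

Derivation:
Move 1: B@(1,0) -> caps B=0 W=0
Move 2: W@(3,2) -> caps B=0 W=0
Move 3: B@(3,3) -> caps B=0 W=0
Move 4: W@(2,3) -> caps B=0 W=1
Move 5: B@(3,0) -> caps B=0 W=1
Move 6: W@(3,1) -> caps B=0 W=1
Move 7: B@(2,1) -> caps B=0 W=1
Move 8: W@(0,1) -> caps B=0 W=1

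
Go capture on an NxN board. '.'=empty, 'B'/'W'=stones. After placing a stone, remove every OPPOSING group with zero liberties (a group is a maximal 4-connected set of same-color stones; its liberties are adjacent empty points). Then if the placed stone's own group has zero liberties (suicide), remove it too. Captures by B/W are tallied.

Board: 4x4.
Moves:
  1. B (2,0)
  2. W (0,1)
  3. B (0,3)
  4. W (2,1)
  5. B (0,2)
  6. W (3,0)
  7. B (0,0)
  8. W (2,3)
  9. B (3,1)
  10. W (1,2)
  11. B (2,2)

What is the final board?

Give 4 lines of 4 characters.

Answer: BWBB
..W.
BWBW
.B..

Derivation:
Move 1: B@(2,0) -> caps B=0 W=0
Move 2: W@(0,1) -> caps B=0 W=0
Move 3: B@(0,3) -> caps B=0 W=0
Move 4: W@(2,1) -> caps B=0 W=0
Move 5: B@(0,2) -> caps B=0 W=0
Move 6: W@(3,0) -> caps B=0 W=0
Move 7: B@(0,0) -> caps B=0 W=0
Move 8: W@(2,3) -> caps B=0 W=0
Move 9: B@(3,1) -> caps B=1 W=0
Move 10: W@(1,2) -> caps B=1 W=0
Move 11: B@(2,2) -> caps B=1 W=0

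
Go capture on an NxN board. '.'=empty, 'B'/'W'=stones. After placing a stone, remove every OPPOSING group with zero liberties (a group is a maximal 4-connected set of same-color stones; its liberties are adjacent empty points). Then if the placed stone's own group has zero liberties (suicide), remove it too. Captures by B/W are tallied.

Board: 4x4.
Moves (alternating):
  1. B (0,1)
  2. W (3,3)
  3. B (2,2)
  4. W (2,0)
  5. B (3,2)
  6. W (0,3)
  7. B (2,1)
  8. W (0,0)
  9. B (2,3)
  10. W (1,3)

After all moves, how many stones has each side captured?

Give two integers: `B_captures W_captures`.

Answer: 1 0

Derivation:
Move 1: B@(0,1) -> caps B=0 W=0
Move 2: W@(3,3) -> caps B=0 W=0
Move 3: B@(2,2) -> caps B=0 W=0
Move 4: W@(2,0) -> caps B=0 W=0
Move 5: B@(3,2) -> caps B=0 W=0
Move 6: W@(0,3) -> caps B=0 W=0
Move 7: B@(2,1) -> caps B=0 W=0
Move 8: W@(0,0) -> caps B=0 W=0
Move 9: B@(2,3) -> caps B=1 W=0
Move 10: W@(1,3) -> caps B=1 W=0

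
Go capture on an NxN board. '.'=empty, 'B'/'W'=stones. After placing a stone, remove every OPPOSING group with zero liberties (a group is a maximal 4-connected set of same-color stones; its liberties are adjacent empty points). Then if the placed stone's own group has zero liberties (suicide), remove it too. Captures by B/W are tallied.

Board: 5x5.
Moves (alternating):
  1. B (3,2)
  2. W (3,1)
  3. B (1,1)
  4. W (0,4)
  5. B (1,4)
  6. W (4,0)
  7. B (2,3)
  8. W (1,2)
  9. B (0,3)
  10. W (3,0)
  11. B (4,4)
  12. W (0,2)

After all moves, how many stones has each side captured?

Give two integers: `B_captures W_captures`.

Move 1: B@(3,2) -> caps B=0 W=0
Move 2: W@(3,1) -> caps B=0 W=0
Move 3: B@(1,1) -> caps B=0 W=0
Move 4: W@(0,4) -> caps B=0 W=0
Move 5: B@(1,4) -> caps B=0 W=0
Move 6: W@(4,0) -> caps B=0 W=0
Move 7: B@(2,3) -> caps B=0 W=0
Move 8: W@(1,2) -> caps B=0 W=0
Move 9: B@(0,3) -> caps B=1 W=0
Move 10: W@(3,0) -> caps B=1 W=0
Move 11: B@(4,4) -> caps B=1 W=0
Move 12: W@(0,2) -> caps B=1 W=0

Answer: 1 0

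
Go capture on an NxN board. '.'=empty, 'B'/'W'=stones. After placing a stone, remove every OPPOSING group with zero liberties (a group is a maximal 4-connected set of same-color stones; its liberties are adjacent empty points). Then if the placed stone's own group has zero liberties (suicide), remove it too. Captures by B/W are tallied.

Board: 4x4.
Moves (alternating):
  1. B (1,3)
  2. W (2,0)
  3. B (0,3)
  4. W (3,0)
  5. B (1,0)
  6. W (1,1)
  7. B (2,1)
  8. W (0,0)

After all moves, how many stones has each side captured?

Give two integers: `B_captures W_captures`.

Move 1: B@(1,3) -> caps B=0 W=0
Move 2: W@(2,0) -> caps B=0 W=0
Move 3: B@(0,3) -> caps B=0 W=0
Move 4: W@(3,0) -> caps B=0 W=0
Move 5: B@(1,0) -> caps B=0 W=0
Move 6: W@(1,1) -> caps B=0 W=0
Move 7: B@(2,1) -> caps B=0 W=0
Move 8: W@(0,0) -> caps B=0 W=1

Answer: 0 1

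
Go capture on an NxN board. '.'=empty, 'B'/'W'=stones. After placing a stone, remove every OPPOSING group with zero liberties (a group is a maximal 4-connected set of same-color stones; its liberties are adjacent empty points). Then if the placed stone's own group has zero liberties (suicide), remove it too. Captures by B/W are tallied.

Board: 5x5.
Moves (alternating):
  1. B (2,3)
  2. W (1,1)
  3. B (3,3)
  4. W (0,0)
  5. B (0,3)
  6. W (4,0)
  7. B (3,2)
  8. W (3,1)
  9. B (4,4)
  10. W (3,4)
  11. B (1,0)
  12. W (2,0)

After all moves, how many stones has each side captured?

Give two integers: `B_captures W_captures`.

Answer: 0 1

Derivation:
Move 1: B@(2,3) -> caps B=0 W=0
Move 2: W@(1,1) -> caps B=0 W=0
Move 3: B@(3,3) -> caps B=0 W=0
Move 4: W@(0,0) -> caps B=0 W=0
Move 5: B@(0,3) -> caps B=0 W=0
Move 6: W@(4,0) -> caps B=0 W=0
Move 7: B@(3,2) -> caps B=0 W=0
Move 8: W@(3,1) -> caps B=0 W=0
Move 9: B@(4,4) -> caps B=0 W=0
Move 10: W@(3,4) -> caps B=0 W=0
Move 11: B@(1,0) -> caps B=0 W=0
Move 12: W@(2,0) -> caps B=0 W=1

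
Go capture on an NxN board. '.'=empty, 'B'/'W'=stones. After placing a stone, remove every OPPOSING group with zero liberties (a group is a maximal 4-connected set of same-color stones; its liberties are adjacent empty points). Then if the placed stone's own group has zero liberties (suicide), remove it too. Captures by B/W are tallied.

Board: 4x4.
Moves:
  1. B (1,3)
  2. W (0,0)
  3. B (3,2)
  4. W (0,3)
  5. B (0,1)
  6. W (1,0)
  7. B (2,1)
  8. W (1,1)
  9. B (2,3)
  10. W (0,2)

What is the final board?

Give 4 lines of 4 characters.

Answer: W.WW
WW.B
.B.B
..B.

Derivation:
Move 1: B@(1,3) -> caps B=0 W=0
Move 2: W@(0,0) -> caps B=0 W=0
Move 3: B@(3,2) -> caps B=0 W=0
Move 4: W@(0,3) -> caps B=0 W=0
Move 5: B@(0,1) -> caps B=0 W=0
Move 6: W@(1,0) -> caps B=0 W=0
Move 7: B@(2,1) -> caps B=0 W=0
Move 8: W@(1,1) -> caps B=0 W=0
Move 9: B@(2,3) -> caps B=0 W=0
Move 10: W@(0,2) -> caps B=0 W=1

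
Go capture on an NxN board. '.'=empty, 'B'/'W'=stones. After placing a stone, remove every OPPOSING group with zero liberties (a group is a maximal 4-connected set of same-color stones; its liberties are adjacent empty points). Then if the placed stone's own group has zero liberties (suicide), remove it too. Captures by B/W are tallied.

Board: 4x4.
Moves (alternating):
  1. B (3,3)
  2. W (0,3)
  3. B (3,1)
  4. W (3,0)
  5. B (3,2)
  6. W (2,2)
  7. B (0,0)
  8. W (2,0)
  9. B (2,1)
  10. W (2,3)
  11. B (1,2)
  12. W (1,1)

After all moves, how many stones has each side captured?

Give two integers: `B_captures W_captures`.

Move 1: B@(3,3) -> caps B=0 W=0
Move 2: W@(0,3) -> caps B=0 W=0
Move 3: B@(3,1) -> caps B=0 W=0
Move 4: W@(3,0) -> caps B=0 W=0
Move 5: B@(3,2) -> caps B=0 W=0
Move 6: W@(2,2) -> caps B=0 W=0
Move 7: B@(0,0) -> caps B=0 W=0
Move 8: W@(2,0) -> caps B=0 W=0
Move 9: B@(2,1) -> caps B=0 W=0
Move 10: W@(2,3) -> caps B=0 W=0
Move 11: B@(1,2) -> caps B=0 W=0
Move 12: W@(1,1) -> caps B=0 W=4

Answer: 0 4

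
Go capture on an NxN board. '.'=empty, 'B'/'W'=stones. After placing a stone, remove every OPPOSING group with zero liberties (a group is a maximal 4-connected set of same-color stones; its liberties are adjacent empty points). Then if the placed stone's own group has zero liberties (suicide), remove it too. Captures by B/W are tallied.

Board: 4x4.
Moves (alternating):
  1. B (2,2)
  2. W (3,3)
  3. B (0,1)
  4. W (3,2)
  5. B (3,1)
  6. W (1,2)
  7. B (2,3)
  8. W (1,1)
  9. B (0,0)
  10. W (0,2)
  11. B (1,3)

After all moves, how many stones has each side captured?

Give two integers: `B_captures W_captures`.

Answer: 2 0

Derivation:
Move 1: B@(2,2) -> caps B=0 W=0
Move 2: W@(3,3) -> caps B=0 W=0
Move 3: B@(0,1) -> caps B=0 W=0
Move 4: W@(3,2) -> caps B=0 W=0
Move 5: B@(3,1) -> caps B=0 W=0
Move 6: W@(1,2) -> caps B=0 W=0
Move 7: B@(2,3) -> caps B=2 W=0
Move 8: W@(1,1) -> caps B=2 W=0
Move 9: B@(0,0) -> caps B=2 W=0
Move 10: W@(0,2) -> caps B=2 W=0
Move 11: B@(1,3) -> caps B=2 W=0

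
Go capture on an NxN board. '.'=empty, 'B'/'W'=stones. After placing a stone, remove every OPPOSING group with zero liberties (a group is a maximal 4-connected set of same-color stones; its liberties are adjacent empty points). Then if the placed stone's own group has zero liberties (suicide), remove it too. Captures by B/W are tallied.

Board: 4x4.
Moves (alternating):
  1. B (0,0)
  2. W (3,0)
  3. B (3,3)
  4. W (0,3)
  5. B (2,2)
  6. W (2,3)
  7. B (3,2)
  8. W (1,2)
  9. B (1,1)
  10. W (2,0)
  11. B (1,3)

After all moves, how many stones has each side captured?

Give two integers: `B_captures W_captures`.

Move 1: B@(0,0) -> caps B=0 W=0
Move 2: W@(3,0) -> caps B=0 W=0
Move 3: B@(3,3) -> caps B=0 W=0
Move 4: W@(0,3) -> caps B=0 W=0
Move 5: B@(2,2) -> caps B=0 W=0
Move 6: W@(2,3) -> caps B=0 W=0
Move 7: B@(3,2) -> caps B=0 W=0
Move 8: W@(1,2) -> caps B=0 W=0
Move 9: B@(1,1) -> caps B=0 W=0
Move 10: W@(2,0) -> caps B=0 W=0
Move 11: B@(1,3) -> caps B=1 W=0

Answer: 1 0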